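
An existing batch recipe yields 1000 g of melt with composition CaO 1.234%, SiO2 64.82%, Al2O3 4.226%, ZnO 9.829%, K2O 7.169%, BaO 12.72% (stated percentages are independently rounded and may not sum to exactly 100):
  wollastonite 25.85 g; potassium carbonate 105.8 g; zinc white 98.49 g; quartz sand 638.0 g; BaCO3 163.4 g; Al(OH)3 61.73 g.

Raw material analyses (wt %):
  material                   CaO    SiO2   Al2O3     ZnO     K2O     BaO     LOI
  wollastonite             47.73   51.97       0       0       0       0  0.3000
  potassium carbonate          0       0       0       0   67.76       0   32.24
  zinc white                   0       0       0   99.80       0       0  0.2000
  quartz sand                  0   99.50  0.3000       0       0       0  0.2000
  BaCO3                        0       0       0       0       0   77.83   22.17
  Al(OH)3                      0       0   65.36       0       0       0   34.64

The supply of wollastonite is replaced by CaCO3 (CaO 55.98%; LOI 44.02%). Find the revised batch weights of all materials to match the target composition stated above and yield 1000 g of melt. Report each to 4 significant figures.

Rounding to four significant digits extends to each working value as printed. Each numeric step carries full precision at every stage — each reported figure sees exactly one rounding. All derived quantities, including LOI, the six compositions, totals, glass mass, the yield, are rebuilt from the batch weights on 1000 g of glass at exact precision, exactly as shown in the problem or answer text.
Target masses of each oxide per 1000 g melt:
  CaO: 1.234% × 1000 = 12.34 g
  SiO2: 64.82% × 1000 = 648.2 g
  Al2O3: 4.226% × 1000 = 42.26 g
  ZnO: 9.829% × 1000 = 98.29 g
  K2O: 7.169% × 1000 = 71.69 g
  BaO: 12.72% × 1000 = 127.2 g
Per-oxide balance check per the reported batch figures, for the quoted basis mass (sum by sum, the targets are met up to rounding of the answer):
  CaO: 22.04·0.5598 = 12.34 g (target 12.34 g)
  SiO2: 651.5·0.9950 = 648.2 g (target 648.2 g)
  Al2O3: 651.5·0.003000 + 61.67·0.6536 = 42.26 g (target 42.26 g)
  ZnO: 98.49·0.9980 = 98.29 g (target 98.29 g)
  K2O: 105.8·0.6776 = 71.69 g (target 71.69 g)
  BaO: 163.4·0.7783 = 127.2 g (target 127.2 g)
Glass mass check: Σ batch − LOI loss = 1000 g (per-oxide target masses sum to 1000 g; with the basis standing at 1000 g — any gap is answer rounding).
Total batch = Σ batch = 1103 g; ignition loss, Σ(batch × LOI) = 102.9 g; yield: glass divided by total = 90.67%.

Revised batch per 1000 g melt:
  CaCO3: 22.04 g
  potassium carbonate: 105.8 g
  zinc white: 98.49 g
  quartz sand: 651.5 g
  BaCO3: 163.4 g
  Al(OH)3: 61.67 g
Total batch = 1103 g; LOI loss = 102.9 g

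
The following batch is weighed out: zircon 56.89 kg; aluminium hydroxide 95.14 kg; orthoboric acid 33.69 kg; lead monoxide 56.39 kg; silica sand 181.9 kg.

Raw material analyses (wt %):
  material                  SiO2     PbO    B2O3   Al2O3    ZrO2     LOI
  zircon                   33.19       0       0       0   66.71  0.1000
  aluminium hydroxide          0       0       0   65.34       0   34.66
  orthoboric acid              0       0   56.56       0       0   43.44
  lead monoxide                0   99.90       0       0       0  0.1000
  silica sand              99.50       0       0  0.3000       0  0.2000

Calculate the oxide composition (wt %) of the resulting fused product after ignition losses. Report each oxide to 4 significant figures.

The intermediate values appear (rounded to 4 significant digits) alongside each step — all internal work maintains full float precision in all steps. A single rounding finalizes every reported figure. All derived quantities (glass mass, totals, ignition loss, the five compositions, yield) are carried at full float precision from the weighed amounts per 375.9 kg of glass exactly as shown in the problem or answer text.
Oxide masses out of the charge:
  SiO2: 56.89·0.3319 + 181.9·0.9950 = 199.9 kg
  PbO: 56.39·0.9990 = 56.33 kg
  B2O3: 33.69·0.5656 = 19.06 kg
  Al2O3: 95.14·0.6534 + 181.9·0.003000 = 62.71 kg
  ZrO2: 56.89·0.6671 = 37.95 kg
LOI: 56.89·0.001000 + 95.14·0.3466 + 33.69·0.4344 + 56.39·0.001000 + 181.9·0.002000 = 48.09 kg
Glass mass = batch − LOI = 424.0 − 48.09 = 375.9 kg (consistent with Σ oxide mass)
each wt % is 100 × oxide ÷ glass

Glass mass = 375.9 kg (batch 424.0 − LOI 48.09).
Composition: SiO2 53.17%, PbO 14.99%, B2O3 5.069%, Al2O3 16.68%, ZrO2 10.10%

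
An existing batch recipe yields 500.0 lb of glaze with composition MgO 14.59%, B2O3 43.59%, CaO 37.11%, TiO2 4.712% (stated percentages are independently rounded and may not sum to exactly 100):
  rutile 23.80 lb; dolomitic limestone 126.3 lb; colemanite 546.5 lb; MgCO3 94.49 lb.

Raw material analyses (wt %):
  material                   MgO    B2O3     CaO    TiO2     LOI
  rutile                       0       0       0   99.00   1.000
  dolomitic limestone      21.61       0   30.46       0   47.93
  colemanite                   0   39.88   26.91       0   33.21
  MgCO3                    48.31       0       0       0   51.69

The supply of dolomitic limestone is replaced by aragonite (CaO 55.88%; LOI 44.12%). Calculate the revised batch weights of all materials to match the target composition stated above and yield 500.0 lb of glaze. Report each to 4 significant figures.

Revised batch per 500.0 lb glaze:
  rutile: 23.80 lb
  aragonite: 68.87 lb
  colemanite: 546.5 lb
  MgCO3: 151.0 lb
Total batch = 790.2 lb; LOI loss = 290.2 lb

Intermediates are displayed, rounded to four significant digits, as written. Every computation carries full float precision at each step; every reported result is rounded a single time; all derived quantities (yield, the totals, ignition loss, four oxide percentages, net glass mass) are rebuilt starting from the weights at 500.0 lb of glass at exact precision exactly as printed in either problem or answer.
Target masses of each oxide per 500.0 lb glaze:
  MgO: 14.59% × 500.0 = 72.95 lb
  B2O3: 43.59% × 500.0 = 218.0 lb
  CaO: 37.11% × 500.0 = 185.6 lb
  TiO2: 4.712% × 500.0 = 23.56 lb
A balance pass over the oxides, from the weights as reported, for the quoted basis mass (each sum matches its target mass given rounding of the digits):
  MgO: 151.0·0.4831 = 72.95 lb (target 72.95 lb)
  B2O3: 546.5·0.3988 = 217.9 lb (target 218.0 lb)
  CaO: 68.87·0.5588 + 546.5·0.2691 = 185.5 lb (target 185.6 lb)
  TiO2: 23.80·0.9900 = 23.56 lb (target 23.56 lb)
Glass-mass bookkeeping: batch total minus LOI = 500.0 lb (the Σ of target masses is 500.0 lb; the stated basis being 500.0 lb — a pure rounding effect).
Whole-batch sum: Σ batch = 790.2 lb; the LOI term Σ batch·LOI equals 290.2 lb; as yield: glass ÷ batch → 63.28%.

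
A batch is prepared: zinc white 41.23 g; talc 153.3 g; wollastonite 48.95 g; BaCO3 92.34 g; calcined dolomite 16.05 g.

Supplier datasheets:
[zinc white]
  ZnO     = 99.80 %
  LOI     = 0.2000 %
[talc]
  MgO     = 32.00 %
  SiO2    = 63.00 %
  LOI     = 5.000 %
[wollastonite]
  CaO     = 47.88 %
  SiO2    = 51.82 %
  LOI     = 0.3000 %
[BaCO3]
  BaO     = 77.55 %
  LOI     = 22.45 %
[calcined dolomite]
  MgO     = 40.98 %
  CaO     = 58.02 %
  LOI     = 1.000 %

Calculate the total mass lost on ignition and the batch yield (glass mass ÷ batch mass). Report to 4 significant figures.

All arithmetic keeps full precision in every operation; the intermediate values are printed rounded off to 4 significant digits at each printed step; each reported value receives exactly one rounding. All derived quantities, which include ignition loss, the totals, the five compositions, yield, net glass mass, are re-derived at full precision, as set out in either problem or answer, from the weighed amounts on 323.1 g of glass.
Ignition loss by material:
  zinc white: 41.23 × 0.002000 = 0.08246 g
  talc: 153.3 × 0.05000 = 7.665 g
  wollastonite: 48.95 × 0.003000 = 0.1469 g
  BaCO3: 92.34 × 0.2245 = 20.73 g
  calcined dolomite: 16.05 × 0.01000 = 0.1605 g
Total LOI = 28.79 g
Glass = batch − LOI = 351.9 − 28.79 = 323.1 g

LOI loss = 28.79 g; glass = 323.1 g; yield = 91.82%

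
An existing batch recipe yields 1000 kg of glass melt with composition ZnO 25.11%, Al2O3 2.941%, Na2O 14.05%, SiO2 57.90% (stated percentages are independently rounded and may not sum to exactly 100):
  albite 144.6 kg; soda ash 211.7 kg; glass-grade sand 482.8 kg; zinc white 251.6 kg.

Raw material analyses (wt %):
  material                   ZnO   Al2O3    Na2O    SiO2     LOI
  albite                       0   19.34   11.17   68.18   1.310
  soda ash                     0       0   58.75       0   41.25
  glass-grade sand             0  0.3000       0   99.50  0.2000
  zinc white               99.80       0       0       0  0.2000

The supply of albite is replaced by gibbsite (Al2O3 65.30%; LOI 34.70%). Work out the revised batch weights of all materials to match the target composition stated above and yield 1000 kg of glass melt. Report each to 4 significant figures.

Revised batch per 1000 kg glass melt:
  gibbsite: 42.36 kg
  soda ash: 239.1 kg
  glass-grade sand: 581.9 kg
  zinc white: 251.6 kg
Total batch = 1115 kg; LOI loss = 115.0 kg

The whole derivation holds exact precision through every step. Intermediates are displayed, rounded to four significant digits, between the steps — every reported result takes just one rounding. Derived quantities, including the four compositions, ignition loss, totals, glass mass, the yield, are carried from the weighed amounts on 1000 kg of glass in exact precision, as set out in problem or answer.
The oxide mass targets at 1000 kg glass melt:
  ZnO: 25.11% × 1000 = 251.1 kg
  Al2O3: 2.941% × 1000 = 29.41 kg
  Na2O: 14.05% × 1000 = 140.5 kg
  SiO2: 57.90% × 1000 = 579.0 kg
Per-oxide balance check with the batch weights as given, relative to the basis at hand (summed amounts equal target values inside rounding margins):
  ZnO: 251.6·0.9980 = 251.1 kg (target 251.1 kg)
  Al2O3: 42.36·0.6530 + 581.9·0.003000 = 29.41 kg (target 29.41 kg)
  Na2O: 239.1·0.5875 = 140.5 kg (target 140.5 kg)
  SiO2: 581.9·0.9950 = 579.0 kg (target 579.0 kg)
Glass-mass closure: net batch after ignition = 1000 kg (the Σ of target masses is 1000 kg; against the stated basis, 1000 kg — a pure rounding effect).
Summing the batch: Σ batch = 1115 kg; the LOI term Σ batch·LOI equals 115.0 kg; yield, glass over the total, = 89.69%.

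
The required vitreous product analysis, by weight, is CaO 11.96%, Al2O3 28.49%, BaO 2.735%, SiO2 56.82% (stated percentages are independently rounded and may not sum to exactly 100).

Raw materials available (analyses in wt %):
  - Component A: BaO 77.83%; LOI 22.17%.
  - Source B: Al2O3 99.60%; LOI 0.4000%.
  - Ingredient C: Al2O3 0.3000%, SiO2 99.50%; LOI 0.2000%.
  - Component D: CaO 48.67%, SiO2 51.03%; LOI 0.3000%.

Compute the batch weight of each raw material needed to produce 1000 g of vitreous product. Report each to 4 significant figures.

Batch per 1000 g vitreous product:
  Component A: 35.14 g
  Source B: 284.7 g
  Ingredient C: 445.0 g
  Component D: 245.7 g
Total batch = 1011 g; LOI loss = 10.56 g; yield = 98.96%

Full float precision is carried end to end — rounding to 4 significant digits applies to every intermediate as shown; each reported figure includes exactly one rounding. Derived quantities (the four compositions, the yield, ignition loss, glass mass, the totals) are carried at full float precision starting from the weights per 1000 g of glass as given in the problem or answer text.
Target masses of each oxide per 1000 g vitreous product:
  CaO: 11.96% × 1000 = 119.6 g
  Al2O3: 28.49% × 1000 = 284.9 g
  BaO: 2.735% × 1000 = 27.35 g
  SiO2: 56.82% × 1000 = 568.2 g
Checking each oxide sum given the weights on record, against the basis in use (summed amounts equal target values up to rounding of the answer):
  CaO: 245.7·0.4867 = 119.6 g (target 119.6 g)
  Al2O3: 284.7·0.9960 + 445.0·0.003000 = 284.9 g (target 284.9 g)
  BaO: 35.14·0.7783 = 27.35 g (target 27.35 g)
  SiO2: 445.0·0.9950 + 245.7·0.5103 = 568.2 g (target 568.2 g)
Glass mass check: batch Σ − ignition loss = 1000 g (the targets, summed, come to 1000 g; against the stated basis, 1000 g — gaps are rounding artifacts).
Adding the batch up: Σ batch = 1011 g; the LOI term Σ batch·LOI equals 10.56 g; as yield: glass ÷ batch → 98.96%.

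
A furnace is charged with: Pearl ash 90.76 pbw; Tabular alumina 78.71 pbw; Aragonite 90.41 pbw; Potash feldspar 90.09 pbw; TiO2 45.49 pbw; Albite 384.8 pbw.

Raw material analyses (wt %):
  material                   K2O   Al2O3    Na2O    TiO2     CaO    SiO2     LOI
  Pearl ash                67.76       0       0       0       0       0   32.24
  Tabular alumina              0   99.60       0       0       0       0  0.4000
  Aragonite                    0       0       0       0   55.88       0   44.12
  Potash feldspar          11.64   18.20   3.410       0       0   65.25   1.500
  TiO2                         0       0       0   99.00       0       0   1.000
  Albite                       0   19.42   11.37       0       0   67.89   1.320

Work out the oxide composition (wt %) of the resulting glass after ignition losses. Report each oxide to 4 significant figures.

The whole derivation holds exact precision all the way through; the intermediate values are displayed rounded off to 4 significant figures between the steps — each reported number is rounded just once; all derived quantities, including the totals, the six compositions, the yield, LOI, net glass mass, are carried from the batch weights on 703.9 pbw of glass at full float precision as quoted within problem or answer.
What the batch supplies per oxide:
  K2O: 90.76·0.6776 + 90.09·0.1164 = 71.99 pbw
  Al2O3: 78.71·0.9960 + 90.09·0.1820 + 384.8·0.1942 = 169.5 pbw
  Na2O: 90.09·0.03410 + 384.8·0.1137 = 46.82 pbw
  TiO2: 45.49·0.9900 = 45.04 pbw
  CaO: 90.41·0.5588 = 50.52 pbw
  SiO2: 90.09·0.6525 + 384.8·0.6789 = 320.0 pbw
LOI: 90.76·0.3224 + 78.71·0.004000 + 90.41·0.4412 + 90.09·0.01500 + 45.49·0.01000 + 384.8·0.01320 = 76.35 pbw
Resulting glass, batch − LOI: 780.3 − 76.35 = 703.9 pbw (consistent with Σ oxide mass)
oxide / glass × 100 gives the wt %

Glass mass = 703.9 pbw (batch 780.3 − LOI 76.35).
Composition: K2O 10.23%, Al2O3 24.08%, Na2O 6.652%, TiO2 6.398%, CaO 7.177%, SiO2 45.46%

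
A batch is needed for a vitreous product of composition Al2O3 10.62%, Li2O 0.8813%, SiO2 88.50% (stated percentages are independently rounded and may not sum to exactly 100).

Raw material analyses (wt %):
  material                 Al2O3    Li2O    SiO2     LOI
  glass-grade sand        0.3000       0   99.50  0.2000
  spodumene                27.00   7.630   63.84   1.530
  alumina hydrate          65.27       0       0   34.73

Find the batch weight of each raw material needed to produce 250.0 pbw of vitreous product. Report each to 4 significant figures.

Every computation keeps exact precision throughout; mid-chain values appear, rounded to 4 significant figures, across the worked steps — a single rounding yields every reported figure — derived quantities, which include net glass mass, the yield, the totals, the three compositions, ignition loss, are carried at full float precision, as set out in the problem or answer text, from the weighed amounts for 250.0 pbw of glass.
Target oxide masses per 250.0 pbw vitreous product:
  Al2O3: 10.62% × 250.0 = 26.55 pbw
  Li2O: 0.8813% × 250.0 = 2.203 pbw
  SiO2: 88.50% × 250.0 = 221.2 pbw
Balance tally, oxide-wise, from the weights as reported, against the basis in use (sums match the target masses given rounding of the digits):
  Al2O3: 203.8·0.003000 + 28.88·0.2700 + 27.80·0.6527 = 26.55 pbw (target 26.55 pbw)
  Li2O: 28.88·0.07630 = 2.204 pbw (target 2.203 pbw)
  SiO2: 203.8·0.9950 + 28.88·0.6384 = 221.2 pbw (target 221.2 pbw)
The glass-mass cross-check: net batch after ignition = 250.0 pbw (summing oxide targets gives 250.0 pbw; versus the stated basis of 250.0 pbw — differing by rounding only).
Whole-batch sum: Σ batch = 260.5 pbw; LOI removed, Σ of batch·LOI: 10.50 pbw; yield: glass divided by total = 95.97%.

Batch per 250.0 pbw vitreous product:
  glass-grade sand: 203.8 pbw
  spodumene: 28.88 pbw
  alumina hydrate: 27.80 pbw
Total batch = 260.5 pbw; LOI loss = 10.50 pbw; yield = 95.97%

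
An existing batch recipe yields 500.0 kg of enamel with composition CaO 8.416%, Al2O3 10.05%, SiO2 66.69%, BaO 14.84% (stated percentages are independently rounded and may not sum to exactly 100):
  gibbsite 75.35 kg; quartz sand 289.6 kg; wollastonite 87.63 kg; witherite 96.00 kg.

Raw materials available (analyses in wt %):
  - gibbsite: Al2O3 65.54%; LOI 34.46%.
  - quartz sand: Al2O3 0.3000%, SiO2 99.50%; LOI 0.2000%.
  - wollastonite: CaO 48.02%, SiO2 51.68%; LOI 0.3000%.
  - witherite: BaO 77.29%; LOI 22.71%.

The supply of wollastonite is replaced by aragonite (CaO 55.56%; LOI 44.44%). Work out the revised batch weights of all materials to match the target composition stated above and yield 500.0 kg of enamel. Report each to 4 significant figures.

Intermediates are displayed (rounded to four significant figures) within the worked lines — each numeric step carries exact precision at all times. A single rounding produces each reported figure — the derived quantities (totals, the four compositions, net glass mass, ignition loss, the yield) are carried from the weighed amounts at 500.0 kg of glass at full float precision exactly as shown in either problem or answer.
Target oxide masses per 500.0 kg enamel:
  CaO: 8.416% × 500.0 = 42.08 kg
  Al2O3: 10.05% × 500.0 = 50.25 kg
  SiO2: 66.69% × 500.0 = 333.4 kg
  BaO: 14.84% × 500.0 = 74.20 kg
Checking each oxide sum using the reported weights, against the basis in use (each sum matches its target mass inside rounding margins):
  CaO: 75.74·0.5556 = 42.08 kg (target 42.08 kg)
  Al2O3: 75.14·0.6554 + 335.1·0.003000 = 50.25 kg (target 50.25 kg)
  SiO2: 335.1·0.9950 = 333.4 kg (target 333.4 kg)
  BaO: 96.00·0.7729 = 74.20 kg (target 74.20 kg)
Glass mass check: net batch after ignition = 500.0 kg (per-oxide target masses sum to 500.0 kg; the stated basis being 500.0 kg — deltas are rounding alone).
Adding the batch up: Σ batch = 582.0 kg; loss to ignition Σ batch·LOI = 82.02 kg; as yield: glass ÷ batch → 85.91%.

Revised batch per 500.0 kg enamel:
  gibbsite: 75.14 kg
  quartz sand: 335.1 kg
  aragonite: 75.74 kg
  witherite: 96.00 kg
Total batch = 582.0 kg; LOI loss = 82.02 kg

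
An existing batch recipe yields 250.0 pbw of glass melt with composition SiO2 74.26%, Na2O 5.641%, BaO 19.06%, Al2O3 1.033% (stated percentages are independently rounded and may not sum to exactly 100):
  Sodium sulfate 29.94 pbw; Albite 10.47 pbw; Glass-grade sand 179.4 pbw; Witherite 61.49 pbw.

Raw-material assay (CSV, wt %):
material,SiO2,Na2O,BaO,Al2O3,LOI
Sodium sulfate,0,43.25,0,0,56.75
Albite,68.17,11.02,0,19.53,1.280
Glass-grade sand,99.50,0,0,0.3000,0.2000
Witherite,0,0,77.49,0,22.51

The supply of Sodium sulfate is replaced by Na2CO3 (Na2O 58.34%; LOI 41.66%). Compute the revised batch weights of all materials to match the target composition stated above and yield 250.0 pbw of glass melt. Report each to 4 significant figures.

Each numeric step carries exact precision through the solve; values along the way are displayed with 4-significant-digit rounding at each printed step — each reported figure undergoes a single rounding; all derived quantities, including glass mass, the totals, the yield, ignition loss, the four compositions, are carried using the weight values on 250.0 pbw of glass at full float precision precisely as stated by the problem or answer text.
Oxide mass targets, per 250.0 pbw glass melt:
  SiO2: 74.26% × 250.0 = 185.6 pbw
  Na2O: 5.641% × 250.0 = 14.10 pbw
  BaO: 19.06% × 250.0 = 47.65 pbw
  Al2O3: 1.033% × 250.0 = 2.582 pbw
Verifying the oxide balance with the batch weights as given, relative to the basis at hand (every target is met by its sum exact up to rounding of places):
  SiO2: 10.47·0.6817 + 179.4·0.9950 = 185.6 pbw (target 185.6 pbw)
  Na2O: 22.20·0.5834 + 10.47·0.1102 = 14.11 pbw (target 14.10 pbw)
  BaO: 61.49·0.7749 = 47.65 pbw (target 47.65 pbw)
  Al2O3: 10.47·0.1953 + 179.4·0.003000 = 2.583 pbw (target 2.582 pbw)
Glass mass check: batch Σ − ignition loss = 250.0 pbw (per-oxide target masses sum to 250.0 pbw; basis as stated: 250.0 pbw — any gap is answer rounding).
Whole-batch sum: Σ batch = 273.6 pbw; loss to ignition Σ batch·LOI = 23.58 pbw; as yield: glass ÷ batch → 91.38%.

Revised batch per 250.0 pbw glass melt:
  Na2CO3: 22.20 pbw
  Albite: 10.47 pbw
  Glass-grade sand: 179.4 pbw
  Witherite: 61.49 pbw
Total batch = 273.6 pbw; LOI loss = 23.58 pbw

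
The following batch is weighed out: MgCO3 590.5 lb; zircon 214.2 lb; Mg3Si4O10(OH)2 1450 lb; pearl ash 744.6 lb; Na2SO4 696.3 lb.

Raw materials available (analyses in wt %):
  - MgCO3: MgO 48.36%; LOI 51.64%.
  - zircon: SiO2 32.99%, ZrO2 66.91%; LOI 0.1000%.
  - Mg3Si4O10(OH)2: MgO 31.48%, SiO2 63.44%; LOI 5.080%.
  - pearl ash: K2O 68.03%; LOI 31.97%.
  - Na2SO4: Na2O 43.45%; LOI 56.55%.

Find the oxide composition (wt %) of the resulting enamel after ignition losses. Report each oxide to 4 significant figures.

Every computation carries exact precision at all times — the intermediate values are displayed rounded off to 4 significant figures within the worked lines. Each reported result takes a single rounding. All derived quantities, which include glass mass, LOI, five oxide percentages, yield, totals, are rebuilt in exact precision, as given in the problem or the answer, starting from the weights per 2685 lb of glass.
What the batch supplies per oxide:
  Na2O: 696.3·0.4345 = 302.5 lb
  MgO: 590.5·0.4836 + 1450·0.3148 = 742.0 lb
  K2O: 744.6·0.6803 = 506.6 lb
  SiO2: 214.2·0.3299 + 1450·0.6344 = 990.5 lb
  ZrO2: 214.2·0.6691 = 143.3 lb
LOI: 590.5·0.5164 + 214.2·0.001000 + 1450·0.05080 + 744.6·0.3197 + 696.3·0.5655 = 1011 lb
Resulting glass, batch − LOI: 3696 − 1011 = 2685 lb (the oxide masses sum to this)
oxide / glass × 100 gives the wt %

Glass mass = 2685 lb (batch 3696 − LOI 1011).
Composition: Na2O 11.27%, MgO 27.64%, K2O 18.87%, SiO2 36.89%, ZrO2 5.338%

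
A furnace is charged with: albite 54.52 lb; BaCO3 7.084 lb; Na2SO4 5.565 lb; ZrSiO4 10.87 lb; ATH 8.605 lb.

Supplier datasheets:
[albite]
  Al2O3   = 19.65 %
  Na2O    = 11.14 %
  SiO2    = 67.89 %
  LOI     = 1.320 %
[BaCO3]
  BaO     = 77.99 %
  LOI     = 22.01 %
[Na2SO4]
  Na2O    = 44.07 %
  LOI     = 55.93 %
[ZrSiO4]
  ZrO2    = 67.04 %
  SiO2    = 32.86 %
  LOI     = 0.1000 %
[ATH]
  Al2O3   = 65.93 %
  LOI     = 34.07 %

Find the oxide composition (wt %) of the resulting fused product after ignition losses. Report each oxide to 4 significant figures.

Glass mass = 78.31 lb (batch 86.64 − LOI 8.334).
Composition: ZrO2 9.306%, BaO 7.055%, Al2O3 20.93%, Na2O 10.89%, SiO2 51.83%

The working math runs at full precision in all steps — in-progress results are printed (rounded to 4 significant figures) in the working. Each reported number includes exactly one rounding. Derived quantities (the yield, the totals, LOI, net glass mass, five oxide percentages) are re-derived using the weight values at 78.31 lb of glass at exact precision, as written in either problem or answer.
Delivered oxide masses:
  ZrO2: 10.87·0.6704 = 7.287 lb
  BaO: 7.084·0.7799 = 5.525 lb
  Al2O3: 54.52·0.1965 + 8.605·0.6593 = 16.39 lb
  Na2O: 54.52·0.1114 + 5.565·0.4407 = 8.526 lb
  SiO2: 54.52·0.6789 + 10.87·0.3286 = 40.59 lb
LOI: 54.52·0.01320 + 7.084·0.2201 + 5.565·0.5593 + 10.87·0.001000 + 8.605·0.3407 = 8.334 lb
Glass mass = batch − LOI = 86.64 − 8.334 = 78.31 lb (the oxide masses sum to this)
wt %: oxide over glass, times 100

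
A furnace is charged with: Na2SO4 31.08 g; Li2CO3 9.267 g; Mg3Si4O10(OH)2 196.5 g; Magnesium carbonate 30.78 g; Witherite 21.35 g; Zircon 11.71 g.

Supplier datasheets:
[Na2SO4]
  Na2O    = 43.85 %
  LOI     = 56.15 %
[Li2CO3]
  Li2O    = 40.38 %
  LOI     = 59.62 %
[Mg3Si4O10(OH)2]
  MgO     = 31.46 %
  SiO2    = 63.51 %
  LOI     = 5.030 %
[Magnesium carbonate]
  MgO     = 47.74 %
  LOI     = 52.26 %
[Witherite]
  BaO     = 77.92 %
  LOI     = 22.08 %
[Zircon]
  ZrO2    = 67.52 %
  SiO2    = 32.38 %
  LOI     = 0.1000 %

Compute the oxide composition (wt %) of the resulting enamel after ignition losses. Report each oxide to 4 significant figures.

The whole derivation runs at full float precision from start to finish. Values along the way appear (rounded to 4 significant digits) at each printed step. Every reported value is rounded once only; the derived quantities (LOI, the six compositions, totals, the yield, net glass mass) are re-derived at full float precision using the weight values for 247.0 g of glass, as they appear in the problem or answer text.
Oxide-by-oxide delivered mass:
  Li2O: 9.267·0.4038 = 3.742 g
  BaO: 21.35·0.7792 = 16.64 g
  MgO: 196.5·0.3146 + 30.78·0.4774 = 76.51 g
  ZrO2: 11.71·0.6752 = 7.907 g
  SiO2: 196.5·0.6351 + 11.71·0.3238 = 128.6 g
  Na2O: 31.08·0.4385 = 13.63 g
LOI: 31.08·0.5615 + 9.267·0.5962 + 196.5·0.05030 + 30.78·0.5226 + 21.35·0.2208 + 11.71·0.001000 = 53.67 g
The glass mass, total less LOI, = 300.7 − 53.67 = 247.0 g (consistent with Σ oxide mass)
wt % = 100 × oxide mass / glass mass

Glass mass = 247.0 g (batch 300.7 − LOI 53.67).
Composition: Li2O 1.515%, BaO 6.735%, MgO 30.98%, ZrO2 3.201%, SiO2 52.06%, Na2O 5.517%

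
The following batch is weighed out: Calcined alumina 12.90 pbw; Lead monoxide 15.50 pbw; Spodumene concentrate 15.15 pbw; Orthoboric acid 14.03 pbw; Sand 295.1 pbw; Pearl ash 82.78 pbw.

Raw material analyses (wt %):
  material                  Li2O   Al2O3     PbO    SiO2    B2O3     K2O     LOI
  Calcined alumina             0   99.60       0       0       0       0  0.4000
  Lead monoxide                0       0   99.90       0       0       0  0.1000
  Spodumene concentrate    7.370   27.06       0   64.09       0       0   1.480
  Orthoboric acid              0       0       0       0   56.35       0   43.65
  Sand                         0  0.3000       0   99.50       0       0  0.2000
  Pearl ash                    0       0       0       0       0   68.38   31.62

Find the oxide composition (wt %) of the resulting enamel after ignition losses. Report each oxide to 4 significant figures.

The whole derivation carries exact precision throughout. The intermediate values are shown rounded off to 4 significant figures in the working — a single rounding finalizes every reported result; all derived quantities (glass mass, totals, LOI, the six compositions, the yield) are re-derived from the weighed amounts at 402.3 pbw of glass in full precision, as quoted within the problem or the answer.
Delivered oxide masses:
  Li2O: 15.15·0.07370 = 1.117 pbw
  Al2O3: 12.90·0.9960 + 15.15·0.2706 + 295.1·0.003000 = 17.83 pbw
  PbO: 15.50·0.9990 = 15.48 pbw
  SiO2: 15.15·0.6409 + 295.1·0.9950 = 303.3 pbw
  B2O3: 14.03·0.5635 = 7.906 pbw
  K2O: 82.78·0.6838 = 56.60 pbw
LOI: 12.90·0.004000 + 15.50·0.001000 + 15.15·0.01480 + 14.03·0.4365 + 295.1·0.002000 + 82.78·0.3162 = 33.18 pbw
Net of LOI, the glass mass = 435.5 − 33.18 = 402.3 pbw (= the summed oxide contributions)
wt %: oxide over glass, times 100

Glass mass = 402.3 pbw (batch 435.5 − LOI 33.18).
Composition: Li2O 0.2776%, Al2O3 4.433%, PbO 3.849%, SiO2 75.40%, B2O3 1.965%, K2O 14.07%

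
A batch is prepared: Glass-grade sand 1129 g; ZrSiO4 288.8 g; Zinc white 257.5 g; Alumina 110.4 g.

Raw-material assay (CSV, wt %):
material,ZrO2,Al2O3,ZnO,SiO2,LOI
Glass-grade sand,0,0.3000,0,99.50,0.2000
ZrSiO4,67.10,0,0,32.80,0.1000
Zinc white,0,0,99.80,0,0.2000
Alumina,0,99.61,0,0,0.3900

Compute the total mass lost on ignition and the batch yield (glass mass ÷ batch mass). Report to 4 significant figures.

LOI loss = 3.492 g; glass = 1782 g; yield = 99.80%

All arithmetic keeps exact precision in every operation — intermediates are displayed (rounded to four significant digits) at each printed step; each reported figure sees exactly one rounding — all derived quantities, which include the four compositions, yield, glass mass, ignition loss, the totals, are recomputed at full precision, as quoted within either problem or answer, starting from the weights at 1782 g of glass.
LOI of each material in turn:
  Glass-grade sand: 1129 × 0.002000 = 2.258 g
  ZrSiO4: 288.8 × 0.001000 = 0.2888 g
  Zinc white: 257.5 × 0.002000 = 0.5150 g
  Alumina: 110.4 × 0.003900 = 0.4306 g
Total LOI = 3.492 g
Glass = batch − LOI = 1786 − 3.492 = 1782 g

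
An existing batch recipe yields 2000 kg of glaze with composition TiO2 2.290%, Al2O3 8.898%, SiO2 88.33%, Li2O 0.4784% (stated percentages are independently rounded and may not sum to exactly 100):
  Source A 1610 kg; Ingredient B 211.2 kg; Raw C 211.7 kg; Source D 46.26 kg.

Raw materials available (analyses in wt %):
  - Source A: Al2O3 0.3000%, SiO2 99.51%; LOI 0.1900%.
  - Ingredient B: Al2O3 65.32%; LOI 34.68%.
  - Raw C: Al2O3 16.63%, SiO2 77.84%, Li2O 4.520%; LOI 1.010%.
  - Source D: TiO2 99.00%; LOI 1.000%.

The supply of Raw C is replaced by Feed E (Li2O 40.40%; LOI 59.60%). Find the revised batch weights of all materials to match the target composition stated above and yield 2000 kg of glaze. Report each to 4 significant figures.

Revised batch per 2000 kg glaze:
  Source A: 1775 kg
  Ingredient B: 264.3 kg
  Feed E: 23.68 kg
  Source D: 46.26 kg
Total batch = 2109 kg; LOI loss = 109.6 kg

Intermediates are printed, rounded to four significant figures, between the steps. The working math holds full precision all the way through. Each reported value receives exactly one rounding; the derived quantities are computed in full precision (LOI, yield, the four compositions, glass mass, totals) from the weighed amounts for 2000 kg of glass as set out in the problem or answer text.
Target masses of each oxide per 2000 kg glaze:
  TiO2: 2.290% × 2000 = 45.80 kg
  Al2O3: 8.898% × 2000 = 178.0 kg
  SiO2: 88.33% × 2000 = 1767 kg
  Li2O: 0.4784% × 2000 = 9.568 kg
Oxide-by-oxide audit working from each reported weight, relative to the basis at hand (each sum matches its target mass given rounding of the digits):
  TiO2: 46.26·0.9900 = 45.80 kg (target 45.80 kg)
  Al2O3: 1775·0.003000 + 264.3·0.6532 = 178.0 kg (target 178.0 kg)
  SiO2: 1775·0.9951 = 1766 kg (target 1767 kg)
  Li2O: 23.68·0.4040 = 9.567 kg (target 9.568 kg)
Glass-mass closure: batch Σ − ignition loss = 2000 kg (the Σ of target masses is 2000 kg; the stated basis being 2000 kg — any gap is answer rounding).
Summing the batch: Σ batch = 2109 kg; loss to ignition Σ batch·LOI = 109.6 kg; as yield: glass ÷ batch → 94.80%.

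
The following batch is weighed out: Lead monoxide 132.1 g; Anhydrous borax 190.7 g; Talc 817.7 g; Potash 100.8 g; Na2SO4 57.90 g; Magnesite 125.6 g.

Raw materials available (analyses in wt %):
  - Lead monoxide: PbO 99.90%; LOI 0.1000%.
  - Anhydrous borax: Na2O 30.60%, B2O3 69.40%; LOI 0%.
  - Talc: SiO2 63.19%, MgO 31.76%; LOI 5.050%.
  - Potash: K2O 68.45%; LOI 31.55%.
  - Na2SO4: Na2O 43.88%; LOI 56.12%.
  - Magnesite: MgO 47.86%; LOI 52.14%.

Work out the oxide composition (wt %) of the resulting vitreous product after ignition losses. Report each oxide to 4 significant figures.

Glass mass = 1254 g (batch 1425 − LOI 171.2).
Composition: Na2O 6.682%, K2O 5.504%, B2O3 10.56%, SiO2 41.22%, PbO 10.53%, MgO 25.51%

The intermediate values appear, rounded to four significant digits, alongside each step — each numeric step keeps exact precision end to end; every reported number sees exactly one rounding; all derived quantities, which include ignition loss, net glass mass, totals, the yield, the six compositions, are computed in exact precision, as they appear in problem or answer, starting from the weights at 1254 g of glass.
Per-oxide mass from batch:
  Na2O: 190.7·0.3060 + 57.90·0.4388 = 83.76 g
  K2O: 100.8·0.6845 = 69.00 g
  B2O3: 190.7·0.6940 = 132.3 g
  SiO2: 817.7·0.6319 = 516.7 g
  PbO: 132.1·0.9990 = 132.0 g
  MgO: 817.7·0.3176 + 125.6·0.4786 = 319.8 g
LOI: 132.1·0.001000 + 817.7·0.05050 + 100.8·0.3155 + 57.90·0.5612 + 125.6·0.5214 = 171.2 g
Resulting glass, batch − LOI: 1425 − 171.2 = 1254 g (consistent with Σ oxide mass)
wt %: oxide over glass, times 100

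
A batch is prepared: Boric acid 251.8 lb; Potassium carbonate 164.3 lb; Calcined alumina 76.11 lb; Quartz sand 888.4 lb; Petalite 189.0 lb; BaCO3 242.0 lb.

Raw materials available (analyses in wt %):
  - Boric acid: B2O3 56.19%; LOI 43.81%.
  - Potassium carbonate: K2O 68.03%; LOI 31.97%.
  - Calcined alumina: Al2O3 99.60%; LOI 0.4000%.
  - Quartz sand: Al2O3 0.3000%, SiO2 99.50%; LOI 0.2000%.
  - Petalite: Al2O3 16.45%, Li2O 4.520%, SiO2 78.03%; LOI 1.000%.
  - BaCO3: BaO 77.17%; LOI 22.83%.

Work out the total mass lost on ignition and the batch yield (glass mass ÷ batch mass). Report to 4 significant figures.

Every computation keeps exact precision at all times; values along the way appear rounded to four significant digits at each printed step — exactly one rounding is applied to every reported value; the derived quantities are re-derived in full float precision (the totals, ignition loss, the six compositions, the yield, net glass mass) from the batch weights on 1590 lb of glass, as quoted within the question or the answer.
Loss on ignition, line by line:
  Boric acid: 251.8 × 0.4381 = 110.3 lb
  Potassium carbonate: 164.3 × 0.3197 = 52.53 lb
  Calcined alumina: 76.11 × 0.004000 = 0.3044 lb
  Quartz sand: 888.4 × 0.002000 = 1.777 lb
  Petalite: 189.0 × 0.01000 = 1.890 lb
  BaCO3: 242.0 × 0.2283 = 55.25 lb
Total LOI = 222.1 lb
Glass = batch − LOI = 1812 − 222.1 = 1590 lb

LOI loss = 222.1 lb; glass = 1590 lb; yield = 87.74%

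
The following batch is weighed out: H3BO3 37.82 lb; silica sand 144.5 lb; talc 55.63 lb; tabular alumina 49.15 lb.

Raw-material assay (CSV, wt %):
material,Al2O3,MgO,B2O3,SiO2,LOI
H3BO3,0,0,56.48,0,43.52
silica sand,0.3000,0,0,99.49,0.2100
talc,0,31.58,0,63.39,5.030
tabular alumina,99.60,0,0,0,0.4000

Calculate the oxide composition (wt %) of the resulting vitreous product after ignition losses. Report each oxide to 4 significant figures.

All arithmetic holds full precision throughout. Values along the way are displayed with 4-significant-digit rounding between the steps; a single rounding yields each reported figure; derived quantities, including the totals, net glass mass, ignition loss, four oxide percentages, the yield, are computed using the weight values per 267.3 lb of glass at exact precision, as quoted within the question or the answer.
Per-oxide mass from batch:
  Al2O3: 144.5·0.003000 + 49.15·0.9960 = 49.39 lb
  MgO: 55.63·0.3158 = 17.57 lb
  B2O3: 37.82·0.5648 = 21.36 lb
  SiO2: 144.5·0.9949 + 55.63·0.6339 = 179.0 lb
LOI: 37.82·0.4352 + 144.5·0.002100 + 55.63·0.05030 + 49.15·0.004000 = 19.76 lb
Net of LOI, the glass mass = 287.1 − 19.76 = 267.3 lb (= Σ oxide masses)
wt % = oxide mass / glass mass × 100

Glass mass = 267.3 lb (batch 287.1 − LOI 19.76).
Composition: Al2O3 18.47%, MgO 6.571%, B2O3 7.990%, SiO2 66.97%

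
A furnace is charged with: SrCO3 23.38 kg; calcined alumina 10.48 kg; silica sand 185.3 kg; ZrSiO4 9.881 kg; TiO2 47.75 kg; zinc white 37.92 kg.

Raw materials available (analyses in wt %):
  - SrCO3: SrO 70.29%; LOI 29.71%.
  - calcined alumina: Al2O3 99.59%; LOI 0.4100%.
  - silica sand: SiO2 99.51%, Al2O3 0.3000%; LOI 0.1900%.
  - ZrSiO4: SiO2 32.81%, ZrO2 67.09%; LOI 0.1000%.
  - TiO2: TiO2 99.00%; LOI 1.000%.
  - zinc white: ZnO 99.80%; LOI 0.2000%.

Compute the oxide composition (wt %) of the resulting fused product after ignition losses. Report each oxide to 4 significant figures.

Glass mass = 306.8 kg (batch 314.7 − LOI 7.904).
Composition: ZnO 12.33%, SiO2 61.16%, TiO2 15.41%, Al2O3 3.583%, ZrO2 2.161%, SrO 5.356%

All internal work maintains exact precision in all steps — mid-chain values are displayed rounded to 4 significant digits in the printout. Exactly one rounding is applied to each reported value. The derived quantities are rebuilt starting from the weights at 306.8 kg of glass at full precision (yield, net glass mass, ignition loss, the six compositions, totals), as they appear in the problem or answer text.
What the batch supplies per oxide:
  ZnO: 37.92·0.9980 = 37.84 kg
  SiO2: 185.3·0.9951 + 9.881·0.3281 = 187.6 kg
  TiO2: 47.75·0.9900 = 47.27 kg
  Al2O3: 10.48·0.9959 + 185.3·0.003000 = 10.99 kg
  ZrO2: 9.881·0.6709 = 6.629 kg
  SrO: 23.38·0.7029 = 16.43 kg
LOI: 23.38·0.2971 + 10.48·0.004100 + 185.3·0.001900 + 9.881·0.001000 + 47.75·0.01000 + 37.92·0.002000 = 7.904 kg
Resulting glass, batch − LOI: 314.7 − 7.904 = 306.8 kg (the oxide masses sum to this)
wt %: oxide over glass, times 100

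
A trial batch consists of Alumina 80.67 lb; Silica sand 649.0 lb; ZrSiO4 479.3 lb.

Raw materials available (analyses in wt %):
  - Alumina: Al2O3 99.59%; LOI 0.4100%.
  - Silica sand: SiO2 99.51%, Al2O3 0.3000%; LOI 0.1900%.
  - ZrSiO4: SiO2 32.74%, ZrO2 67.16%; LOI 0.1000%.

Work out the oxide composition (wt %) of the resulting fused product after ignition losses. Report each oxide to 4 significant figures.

Values along the way appear, with 4-significant-digit rounding, when written out; the working math runs at full precision all the way through; each reported value sees exactly one rounding. Derived quantities are computed starting from the weights on 1207 lb of glass at full float precision (net glass mass, ignition loss, totals, the three compositions, the yield), precisely as stated by either problem or answer.
What the batch supplies per oxide:
  SiO2: 649.0·0.9951 + 479.3·0.3274 = 802.7 lb
  ZrO2: 479.3·0.6716 = 321.9 lb
  Al2O3: 80.67·0.9959 + 649.0·0.003000 = 82.29 lb
LOI: 80.67·0.004100 + 649.0·0.001900 + 479.3·0.001000 = 2.043 lb
Glass = total batch minus LOI = 1209 − 2.043 = 1207 lb (= the summed oxide contributions)
oxide / glass × 100 gives the wt %

Glass mass = 1207 lb (batch 1209 − LOI 2.043).
Composition: SiO2 66.51%, ZrO2 26.67%, Al2O3 6.818%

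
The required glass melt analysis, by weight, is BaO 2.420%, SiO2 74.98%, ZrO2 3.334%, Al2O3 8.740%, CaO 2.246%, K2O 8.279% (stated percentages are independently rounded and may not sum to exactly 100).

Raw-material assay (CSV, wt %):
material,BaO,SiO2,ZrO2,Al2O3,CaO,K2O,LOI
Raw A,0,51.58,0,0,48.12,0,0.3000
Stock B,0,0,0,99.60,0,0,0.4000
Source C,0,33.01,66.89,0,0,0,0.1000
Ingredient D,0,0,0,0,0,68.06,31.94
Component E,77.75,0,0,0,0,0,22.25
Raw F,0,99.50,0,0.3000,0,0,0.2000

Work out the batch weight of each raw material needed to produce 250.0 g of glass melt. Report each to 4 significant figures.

Batch per 250.0 g glass melt:
  Raw A: 11.67 g
  Stock B: 21.40 g
  Source C: 12.46 g
  Ingredient D: 30.41 g
  Component E: 7.781 g
  Raw F: 178.2 g
Total batch = 261.9 g; LOI loss = 11.93 g; yield = 95.44%

All arithmetic maintains full precision end to end; rounding to four significant digits extends to every in-between result as shown. Each reported result carries a single rounding — the derived quantities, including six oxide percentages, ignition loss, the totals, glass mass, the yield, are recomputed from the weighed amounts on 250.0 g of glass at full float precision, as they appear in the question or the answer.
Target oxide masses per 250.0 g glass melt:
  BaO: 2.420% × 250.0 = 6.050 g
  SiO2: 74.98% × 250.0 = 187.4 g
  ZrO2: 3.334% × 250.0 = 8.335 g
  Al2O3: 8.740% × 250.0 = 21.85 g
  CaO: 2.246% × 250.0 = 5.615 g
  K2O: 8.279% × 250.0 = 20.70 g
A balance pass over the oxides, applying the batch weights above, on the stated basis (each sum matches its target mass within answer rounding):
  BaO: 7.781·0.7775 = 6.050 g (target 6.050 g)
  SiO2: 11.67·0.5158 + 12.46·0.3301 + 178.2·0.9950 = 187.4 g (target 187.4 g)
  ZrO2: 12.46·0.6689 = 8.334 g (target 8.335 g)
  Al2O3: 21.40·0.9960 + 178.2·0.003000 = 21.85 g (target 21.85 g)
  CaO: 11.67·0.4812 = 5.616 g (target 5.615 g)
  K2O: 30.41·0.6806 = 20.70 g (target 20.70 g)
Glass-mass sanity pass: whole batch net of LOI = 250.0 g (summing oxide targets gives 250.0 g; basis as stated: 250.0 g — gaps are rounding artifacts).
Batch grand total — Σ batch = 261.9 g; Σ batch·LOI gives LOI loss = 11.93 g; yield: glass divided by total = 95.44%.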